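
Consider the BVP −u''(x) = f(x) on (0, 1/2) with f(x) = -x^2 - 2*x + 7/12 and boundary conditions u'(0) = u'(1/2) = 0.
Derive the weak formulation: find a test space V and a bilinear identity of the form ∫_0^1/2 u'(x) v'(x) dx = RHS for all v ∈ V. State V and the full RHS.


V = H^1(0, 1/2) (no boundary constraint on v; u is determined up to an additive constant); weak form: ∫_0^1/2 u'v' dx = ∫_0^1/2 (-x^2 - 2*x + 7/12) v dx for all v ∈ V.

Multiply both sides by a test function v and integrate from 0 to 1/2:
  ∫_0^1/2 −u''(x) v(x) dx = ∫_0^1/2 f(x) v(x) dx.
Integrate the LHS by parts once:
  ∫_0^1/2 −u'' v dx = −[u'(x) v(x)]_0^1/2 + ∫_0^1/2 u'(x) v'(x) dx.
Thus ∫_0^1/2 u'(x) v'(x) dx = ∫_0^1/2 f(x) v(x) dx + [u'(x) v(x)]_0^1/2.
Choose V so that boundary terms are either known or forced to vanish.
u has homogeneous Neumann: u'(0) = u'(1/2) = 0. So [u' v]_0^1/2 = 0·v(1/2) − 0·v(0) = 0 for any v; take V = H^1(0, 1/2).
Weak formulation: find u (satisfying any essential BC) such that ∫_0^1/2 u'(x) v'(x) dx = ∫_0^1/2 f v dx for all v ∈ V (homogeneous Neumann, so boundary terms vanish).
Substituting f(x) = -x^2 - 2*x + 7/12, the right-hand side is ∫_0^1/2 (-x^2 - 2*x + 7/12) v dx.
Compatibility check (pure Neumann): taking v ≡ 1 ∈ V gives 0 = ∫_0^1/2 f dx + (0) − (0), i.e. ∫_0^1/2 f dx must equal u'(0) − u'(1/2) = 0. Indeed ∫_0^1/2 (-x^2 - 2*x + 7/12) dx = 0, so the data are compatible. The solution is then unique only up to an additive constant (fix it e.g. by requiring ∫_0^1/2 u dx = 0).


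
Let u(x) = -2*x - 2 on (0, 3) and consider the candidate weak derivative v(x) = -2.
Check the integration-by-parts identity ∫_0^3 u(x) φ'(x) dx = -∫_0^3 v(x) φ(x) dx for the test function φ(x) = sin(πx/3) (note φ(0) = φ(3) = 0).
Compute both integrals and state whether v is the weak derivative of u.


LHS = 12/π, RHS = 12/π. Yes, v = u' weakly.

u(x) = -2*x - 2, classical derivative u'(x) = -2.
φ(x) = sin(πx/3), so φ'(x) = π*cos(π*x/3)/3.
Note φ(0) = φ(3) = 0, so the boundary term u·φ vanishes.
LHS = ∫_0^3 u(x) φ'(x) dx = ∫_0^3 (-2*π*x*cos(π*x/3)/3 - 2*π*cos(π*x/3)/3) dx. Term by term:
  ∫_0^3 -2*π*cos(π*x/3)/3 dx = 0;  ∫_0^3 -2*π*x*cos(π*x/3)/3 dx = 12/π.
Sum: 0 + 12/π = 12/π.
So LHS = 12/π.
∫_0^3 v(x) φ(x) dx = ∫_0^3 (-2*sin(π*x/3)) dx. Term by term:
  ∫_0^3 -2*sin(π*x/3) dx = -12/π.
So RHS = -∫_0^3 v(x) φ(x) dx = 12/π.
LHS = RHS, so the identity holds for this test φ.
Moreover u is smooth here and v(x) = u'(x) = -2 pointwise, so the identity holds for every test function. Hence v is the weak derivative of u.


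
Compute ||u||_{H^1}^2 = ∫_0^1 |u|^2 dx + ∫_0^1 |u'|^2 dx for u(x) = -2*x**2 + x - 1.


||u||_{H^1}^2 = 19/5

The H^1 norm (squared) on an interval (0, L) is
  ||u||_{H^1}^2 = ∫_0^L u(x)^2 dx + ∫_0^L u'(x)^2 dx.
Compute u'(x) = 1 - 4*x.
Then u(x)^2 = 4*x**4 - 4*x**3 + 5*x**2 - 2*x + 1 and u'(x)^2 = 16*x**2 - 8*x + 1.
Integrate each monomial from 0 to 1 using ∫_0^1 c·x^n dx = c·1^(n+1)/(n+1):
  ∫_0^1 u(x)^2 dx = ∫_0^1 (4*x^4 - 4*x^3 + 5*x^2 - 2*x + 1) dx. Term by term:
    ∫_0^1 4*x^4 dx = 4/5;  ∫_0^1 -4*x^3 dx = -1;  ∫_0^1 5*x^2 dx = 5/3;
    ∫_0^1 -2*x dx = -1;  ∫_0^1 1 dx = 1.
  Sum: 4/5 − 1 + 5/3 − 1 + 1 = 22/15.
  ∫_0^1 u'(x)^2 dx = ∫_0^1 (16*x^2 - 8*x + 1) dx. Term by term:
    ∫_0^1 16*x^2 dx = 16/3;  ∫_0^1 -8*x dx = -4;  ∫_0^1 1 dx = 1.
  Sum: 16/3 − 4 + 1 = 7/3.
Adding: ||u||_{H^1}^2 = 22/15 + 7/3 = 19/5.


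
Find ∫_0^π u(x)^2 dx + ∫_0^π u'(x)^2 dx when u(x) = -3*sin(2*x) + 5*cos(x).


||u||_{H^1(0,π)}^2 = -80 + 95*π/2

u'(x) = -5*sin(x) - 6*cos(2*x).
Expand u² and (u')² and integrate term by term on (0, π), using: for integers n ≥ 1, ∫_0^π sin²(nx) dx = ∫_0^π cos²(nx) dx = π/2; for n ≠ n', ∫_0^π sin(nx)sin(n'x) dx = ∫_0^π cos(nx)cos(n'x) dx = 0; and by product-to-sum, ∫_0^π sin(nx)cos(n'x) dx = ½∫_0^π [sin((n+n')x) + sin((n−n')x)] dx, which is 0 when n+n' is even and 2n/(n²−n'²) when n+n' is odd (it need not vanish on (0, π)).
  u² squared terms: (-3)²·∫sin(2x)² dx = 9·π/2 = 9*π/2;  (5)²·∫cos(x)² dx = 25·π/2 = 25*π/2.
  u² cross terms: 2·(-3)·(5)·∫sin(2x)·cos(x) dx = -30·(4/3) = -40.
  So ∫_0^π u² dx = 9*π/2 + 25*π/2 − 40 = -40 + 17*π.
  (u')² squared terms: (-6)²·∫cos(2x)² dx = 36·π/2 = 18*π;  (-5)²·∫sin(x)² dx = 25·π/2 = 25*π/2.
  (u')² cross terms: 2·(-6)·(-5)·∫cos(2x)·sin(x) dx = 60·(-2/3) = -40.
  So ∫_0^π (u')² dx = 18*π + 25*π/2 − 40 = -40 + 61*π/2.
||u||_{H^1}^2 = (-40 + 17*π) + (-40 + 61*π/2) = -80 + 95*π/2.


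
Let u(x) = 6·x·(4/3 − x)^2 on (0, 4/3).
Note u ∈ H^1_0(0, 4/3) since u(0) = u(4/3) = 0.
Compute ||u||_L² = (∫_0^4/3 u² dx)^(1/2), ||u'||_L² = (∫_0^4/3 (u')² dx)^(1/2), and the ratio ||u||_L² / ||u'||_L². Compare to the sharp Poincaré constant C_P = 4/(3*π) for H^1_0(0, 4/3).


||u||_L² / ||u'||_L² = 2*sqrt(14)/21 < C_P = 4/(3*π).

u(x) = 6·x·(4/3 − x)^2, so u'(x) = 2*(x - 4/3)*(9*x - 4).
u(x) = 6·x·(4/3 − x)^2 vanishes at x = 0 and x = 4/3, so u ∈ H^1_0(0, 4/3). Differentiate via the product rule and integrate the resulting polynomials term by term.
  ∫_0^4/3 u² dx = ∫_0^4/3 (36*x^6 - 192*x^5 + 384*x^4 - 1024*x^3/3 + 1024*x^2/9) dx. Term by term:
    ∫_0^4/3 36*x^6 dx = 65536/1701;  ∫_0^4/3 -192*x^5 dx = -131072/729;  ∫_0^4/3 384*x^4 dx = 131072/405;
    ∫_0^4/3 -1024*x^3/3 dx = -65536/243;  ∫_0^4/3 1024*x^2/9 dx = 65536/729.
  Sum: 65536/1701 − 131072/729 + 131072/405 − 65536/243 + 65536/729 = 65536/25515.
  ∫_0^4/3 (u')² dx = ∫_0^4/3 (324*x^4 - 1152*x^3 + 1408*x^2 - 2048*x/3 + 1024/9) dx. Term by term:
    ∫_0^4/3 324*x^4 dx = 4096/15;  ∫_0^4/3 -1152*x^3 dx = -8192/9;  ∫_0^4/3 1408*x^2 dx = 90112/81;
    ∫_0^4/3 -2048*x/3 dx = -16384/27;  ∫_0^4/3 1024/9 dx = 4096/27.
  Sum: 4096/15 − 8192/9 + 90112/81 − 16384/27 + 4096/27 = 8192/405.
∫_0^4/3 u² dx = 65536/25515, so ||u||_L² = 256*sqrt(35)/945.
∫_0^4/3 (u')² dx = 8192/405, so ||u'||_L² = 64*sqrt(10)/45.
Ratio ||u||_L² / ||u'||_L² = 2*sqrt(14)/21.
Sharp Poincaré constant on H^1_0(0, 4/3) is C_P = L/π = 4/(3*π), achieved by sin(3*π/4·x).
A polynomial bump cannot attain the sharp Poincaré constant (only the first sine eigenfunction does), so the ratio is strictly less than C_P, consistent with ||u||_L² ≤ C_P ||u'||_L².


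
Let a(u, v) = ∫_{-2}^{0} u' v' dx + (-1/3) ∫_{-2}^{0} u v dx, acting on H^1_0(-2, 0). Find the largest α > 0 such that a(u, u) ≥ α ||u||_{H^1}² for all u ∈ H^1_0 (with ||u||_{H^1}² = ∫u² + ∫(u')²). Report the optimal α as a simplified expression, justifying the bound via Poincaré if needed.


α = (-4/3 + π^2)/(4 + π^2)

Coercivity of a(·,·) on H^1_0(-2, 0) means a(u, u) ≥ α ||u||_{H^1}² for every u ∈ H^1_0.
The interval has length L = 2, and Poincaré/coercivity depend only on L. Here a(u, u) = ∫(u')² + (-1/3)·∫u².
Here c = -1/3 < 0 with |c| < (π/L)² = π^2/4, so coercivity still holds. The condition a(u,u) ≥ α||u||_{H^1}² reads (1−α)∫(u')² ≥ (α−c)∫u². Any admissible α is ≤ 1 (rapidly oscillating u have ∫u²/∫(u')² → 0), and α = 1 would force 0 ≥ (1−c)∫u², impossible since c < 1; so 1−α > 0. By the sharp Poincaré inequality on H^1_0 of an interval of length L, ∫(u')² ≥ (π/L)²∫u² with equality for the first sine mode sin(π(x−x₀)/L) (x₀ the left endpoint), so the inequality holds for all u iff (1−α)(π/L)² ≥ α − c, i.e. α ≤ ((π/L)² + c)/((π/L)² + 1) = (1 + c(L/π)²)/(1 + (L/π)²). (Direct route, valid since c ≤ 0: Poincaré gives c∫u² ≥ c(L/π)²∫(u')², so a(u,u) ≥ (1 + c(L/π)²)∫(u')², while ||u||_{H^1}² ≤ (1 + (L/π)²)∫(u')²; dividing yields the same α.) With (π/L)² = π^2/4 and c = -1/3, the largest admissible constant is α = ((π/L)² + c)/((π/L)² + 1).
Simplifying, α = (-4/3 + π^2)/(4 + π^2).


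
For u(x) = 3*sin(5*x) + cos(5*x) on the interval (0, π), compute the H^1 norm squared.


||u||_{H^1(0,π)}^2 = 130*π

u'(x) = -5*sin(5*x) + 15*cos(5*x).
Expand u² and (u')² and integrate term by term on (0, π), using: for integers n ≥ 1, ∫_0^π sin²(nx) dx = ∫_0^π cos²(nx) dx = π/2; for n ≠ n', ∫_0^π sin(nx)sin(n'x) dx = ∫_0^π cos(nx)cos(n'x) dx = 0; and by product-to-sum, ∫_0^π sin(nx)cos(n'x) dx = ½∫_0^π [sin((n+n')x) + sin((n−n')x)] dx, which is 0 when n+n' is even and 2n/(n²−n'²) when n+n' is odd (it need not vanish on (0, π)).
  u² squared terms: (3)²·∫sin(5x)² dx = 9·π/2 = 9*π/2;  (1)²·∫cos(5x)² dx = 1·π/2 = π/2.
  u² cross terms: 2·(3)·(1)·∫sin(5x)·cos(5x) dx = 6·(0) = 0.
  So ∫_0^π u² dx = 9*π/2 + π/2 + 0 = 5*π.
  (u')² squared terms: (-5)²·∫sin(5x)² dx = 25·π/2 = 25*π/2;  (15)²·∫cos(5x)² dx = 225·π/2 = 225*π/2.
  (u')² cross terms: 2·(-5)·(15)·∫sin(5x)·cos(5x) dx = -150·(0) = 0.
  So ∫_0^π (u')² dx = 25*π/2 + 225*π/2 + 0 = 125*π.
||u||_{H^1}^2 = (5*π) + (125*π) = 130*π.


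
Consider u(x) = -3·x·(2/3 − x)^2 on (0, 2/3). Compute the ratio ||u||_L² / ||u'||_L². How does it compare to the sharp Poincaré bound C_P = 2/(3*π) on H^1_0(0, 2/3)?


||u||_L² / ||u'||_L² = sqrt(14)/21 < C_P = 2/(3*π).

u(x) = -3·x·(2/3 − x)^2, so u'(x) = (2 - 9*x)*(x - 2/3).
u(x) = -3·x·(2/3 − x)^2 vanishes at x = 0 and x = 2/3, so u ∈ H^1_0(0, 2/3). Differentiate via the product rule and integrate the resulting polynomials term by term.
  ∫_0^2/3 u² dx = ∫_0^2/3 (9*x^6 - 24*x^5 + 24*x^4 - 32*x^3/3 + 16*x^2/9) dx. Term by term:
    ∫_0^2/3 9*x^6 dx = 128/1701;  ∫_0^2/3 -24*x^5 dx = -256/729;  ∫_0^2/3 24*x^4 dx = 256/405;
    ∫_0^2/3 -32*x^3/3 dx = -128/243;  ∫_0^2/3 16*x^2/9 dx = 128/729.
  Sum: 128/1701 − 256/729 + 256/405 − 128/243 + 128/729 = 128/25515.
  ∫_0^2/3 (u')² dx = ∫_0^2/3 (81*x^4 - 144*x^3 + 88*x^2 - 64*x/3 + 16/9) dx. Term by term:
    ∫_0^2/3 81*x^4 dx = 32/15;  ∫_0^2/3 -144*x^3 dx = -64/9;  ∫_0^2/3 88*x^2 dx = 704/81;
    ∫_0^2/3 -64*x/3 dx = -128/27;  ∫_0^2/3 16/9 dx = 32/27.
  Sum: 32/15 − 64/9 + 704/81 − 128/27 + 32/27 = 64/405.
∫_0^2/3 u² dx = 128/25515, so ||u||_L² = 8*sqrt(70)/945.
∫_0^2/3 (u')² dx = 64/405, so ||u'||_L² = 8*sqrt(5)/45.
Ratio ||u||_L² / ||u'||_L² = sqrt(14)/21.
Sharp Poincaré constant on H^1_0(0, 2/3) is C_P = L/π = 2/(3*π), achieved by sin(3*π/2·x).
A polynomial bump cannot attain the sharp Poincaré constant (only the first sine eigenfunction does), so the ratio is strictly less than C_P, consistent with ||u||_L² ≤ C_P ||u'||_L².


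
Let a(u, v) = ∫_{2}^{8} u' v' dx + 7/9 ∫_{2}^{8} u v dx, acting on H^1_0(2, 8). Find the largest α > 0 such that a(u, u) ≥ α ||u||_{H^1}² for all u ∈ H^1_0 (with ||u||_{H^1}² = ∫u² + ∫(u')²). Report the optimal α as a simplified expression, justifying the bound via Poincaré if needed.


α = (π^2 + 28)/(π^2 + 36)

Coercivity of a(·,·) on H^1_0(2, 8) means a(u, u) ≥ α ||u||_{H^1}² for every u ∈ H^1_0.
The interval has length L = 6, and Poincaré/coercivity depend only on L. Here a(u, u) = ∫(u')² + (7/9)·∫u².
Here 0 < c = 7/9 < 1. The condition a(u,u) ≥ α||u||_{H^1}² reads (1−α)∫(u')² ≥ (α−c)∫u². Any admissible α is ≤ 1 (rapidly oscillating u have ∫u²/∫(u')² → 0), and α = 1 would force 0 ≥ (1−c)∫u², impossible since c < 1; so 1−α > 0. By the sharp Poincaré inequality on H^1_0 of an interval of length L, ∫(u')² ≥ (π/L)²∫u² with equality for the first sine mode sin(π(x−x₀)/L) (x₀ the left endpoint), so the inequality holds for all u iff (1−α)(π/L)² ≥ α − c, i.e. α ≤ ((π/L)² + c)/((π/L)² + 1) = (1 + c(L/π)²)/(1 + (L/π)²). With (π/L)² = π^2/36 and c = 7/9, the largest admissible constant is α = ((π/L)² + c)/((π/L)² + 1).
Simplifying, α = (π^2 + 28)/(π^2 + 36).


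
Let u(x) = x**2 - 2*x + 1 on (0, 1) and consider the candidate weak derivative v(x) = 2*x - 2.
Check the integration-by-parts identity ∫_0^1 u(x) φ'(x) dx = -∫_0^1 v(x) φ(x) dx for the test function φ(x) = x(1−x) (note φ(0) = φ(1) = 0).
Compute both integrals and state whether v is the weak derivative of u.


LHS = 1/6, RHS = 1/6. Yes, v = u' weakly.

u(x) = x**2 - 2*x + 1, classical derivative u'(x) = 2*x - 2.
φ(x) = x(1−x), so φ'(x) = 1 - 2*x.
Note φ(0) = φ(1) = 0, so the boundary term u·φ vanishes.
LHS = ∫_0^1 u(x) φ'(x) dx = ∫_0^1 (-2*x^3 + 5*x^2 - 4*x + 1) dx. Term by term:
  ∫_0^1 -2*x^3 dx = -1/2;  ∫_0^1 5*x^2 dx = 5/3;  ∫_0^1 -4*x dx = -2;
  ∫_0^1 1 dx = 1.
Sum: -1/2 + 5/3 − 2 + 1 = 1/6.
So LHS = 1/6.
∫_0^1 v(x) φ(x) dx = ∫_0^1 (-2*x^3 + 4*x^2 - 2*x) dx. Term by term:
  ∫_0^1 -2*x^3 dx = -1/2;  ∫_0^1 4*x^2 dx = 4/3;  ∫_0^1 -2*x dx = -1.
Sum: -1/2 + 4/3 − 1 = -1/6.
So RHS = -∫_0^1 v(x) φ(x) dx = 1/6.
LHS = RHS, so the identity holds for this test φ.
Moreover u is smooth here and v(x) = u'(x) = 2*x - 2 pointwise, so the identity holds for every test function. Hence v is the weak derivative of u.


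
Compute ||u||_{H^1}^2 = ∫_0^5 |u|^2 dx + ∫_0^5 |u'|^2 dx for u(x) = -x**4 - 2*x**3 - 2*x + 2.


||u||_{H^1}^2 = 100587565/126

The H^1 norm (squared) on an interval (0, L) is
  ||u||_{H^1}^2 = ∫_0^L u(x)^2 dx + ∫_0^L u'(x)^2 dx.
Compute u'(x) = -4*x**3 - 6*x**2 - 2.
Then u(x)^2 = x**8 + 4*x**7 + 4*x**6 + 4*x**5 + 4*x**4 - 8*x**3 + 4*x**2 - 8*x + 4 and u'(x)^2 = 16*x**6 + 48*x**5 + 36*x**4 + 16*x**3 + 24*x**2 + 4.
Integrate each monomial from 0 to 5 using ∫_0^5 c·x^n dx = c·5^(n+1)/(n+1):
  ∫_0^5 u(x)^2 dx = ∫_0^5 (x^8 + 4*x^7 + 4*x^6 + 4*x^5 + 4*x^4 - 8*x^3 + 4*x^2 - 8*x + 4) dx. Term by term:
    ∫_0^5 x^8 dx = 1953125/9;  ∫_0^5 4*x^7 dx = 390625/2;  ∫_0^5 4*x^6 dx = 312500/7;
    ∫_0^5 4*x^5 dx = 31250/3;  ∫_0^5 4*x^4 dx = 2500;  ∫_0^5 -8*x^3 dx = -1250;
    ∫_0^5 4*x^2 dx = 500/3;  ∫_0^5 -8*x dx = -100;  ∫_0^5 4 dx = 20.
  Sum: 1953125/9 + 390625/2 + 312500/7 + 31250/3 + 2500 − 1250 + 500/3 − 100 + 20 = 59059045/126.
  ∫_0^5 u'(x)^2 dx = ∫_0^5 (16*x^6 + 48*x^5 + 36*x^4 + 16*x^3 + 24*x^2 + 4) dx. Term by term:
    ∫_0^5 16*x^6 dx = 1250000/7;  ∫_0^5 48*x^5 dx = 125000;  ∫_0^5 36*x^4 dx = 22500;
    ∫_0^5 16*x^3 dx = 2500;  ∫_0^5 24*x^2 dx = 1000;  ∫_0^5 4 dx = 20.
  Sum: 1250000/7 + 125000 + 22500 + 2500 + 1000 + 20 = 2307140/7.
Adding: ||u||_{H^1}^2 = 59059045/126 + 2307140/7 = 100587565/126.


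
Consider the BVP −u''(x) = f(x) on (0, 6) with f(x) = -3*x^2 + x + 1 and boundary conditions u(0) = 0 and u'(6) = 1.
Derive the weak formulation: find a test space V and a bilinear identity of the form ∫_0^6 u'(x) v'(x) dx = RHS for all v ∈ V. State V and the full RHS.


V = {v ∈ H^1(0, 6) : v(0) = 0} (test functions vanish at x = 0 where u is specified); weak form: ∫_0^6 u'v' dx = ∫_0^6 (-3*x^2 + x + 1) v dx + v(6) for all v ∈ V.

Multiply both sides by a test function v and integrate from 0 to 6:
  ∫_0^6 −u''(x) v(x) dx = ∫_0^6 f(x) v(x) dx.
Integrate the LHS by parts once:
  ∫_0^6 −u'' v dx = −[u'(x) v(x)]_0^6 + ∫_0^6 u'(x) v'(x) dx.
Thus ∫_0^6 u'(x) v'(x) dx = ∫_0^6 f(x) v(x) dx + [u'(x) v(x)]_0^6.
Choose V so that boundary terms are either known or forced to vanish.
Mixed BC: u(0) = 0 (Dirichlet) and u'(6) = 1 (Neumann). Define V = {v ∈ H^1(0, 6) : v(0) = 0}. Then [u' v]_0^6 = u'(6)·v(6) − u'(0)·0 = v(6).
Weak formulation: find u (satisfying any essential BC) such that ∫_0^6 u'(x) v'(x) dx = ∫_0^6 f v dx + v(6) for all v ∈ V (Dirichlet at 0 absorbed into V; Neumann datum at x = 6 contributes the boundary term).
Substituting f(x) = -3*x^2 + x + 1, the right-hand side is ∫_0^6 (-3*x^2 + x + 1) v dx + v(6).


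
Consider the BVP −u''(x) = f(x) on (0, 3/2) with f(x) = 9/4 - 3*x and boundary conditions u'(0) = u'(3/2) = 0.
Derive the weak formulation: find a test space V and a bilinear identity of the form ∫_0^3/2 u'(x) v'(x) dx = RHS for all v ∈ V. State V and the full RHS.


V = H^1(0, 3/2) (no boundary constraint on v; u is determined up to an additive constant); weak form: ∫_0^3/2 u'v' dx = ∫_0^3/2 (9/4 - 3*x) v dx for all v ∈ V.

Multiply both sides by a test function v and integrate from 0 to 3/2:
  ∫_0^3/2 −u''(x) v(x) dx = ∫_0^3/2 f(x) v(x) dx.
Integrate the LHS by parts once:
  ∫_0^3/2 −u'' v dx = −[u'(x) v(x)]_0^3/2 + ∫_0^3/2 u'(x) v'(x) dx.
Thus ∫_0^3/2 u'(x) v'(x) dx = ∫_0^3/2 f(x) v(x) dx + [u'(x) v(x)]_0^3/2.
Choose V so that boundary terms are either known or forced to vanish.
u has homogeneous Neumann: u'(0) = u'(3/2) = 0. So [u' v]_0^3/2 = 0·v(3/2) − 0·v(0) = 0 for any v; take V = H^1(0, 3/2).
Weak formulation: find u (satisfying any essential BC) such that ∫_0^3/2 u'(x) v'(x) dx = ∫_0^3/2 f v dx for all v ∈ V (homogeneous Neumann, so boundary terms vanish).
Substituting f(x) = 9/4 - 3*x, the right-hand side is ∫_0^3/2 (9/4 - 3*x) v dx.
Compatibility check (pure Neumann): taking v ≡ 1 ∈ V gives 0 = ∫_0^3/2 f dx + (0) − (0), i.e. ∫_0^3/2 f dx must equal u'(0) − u'(3/2) = 0. Indeed ∫_0^3/2 (9/4 - 3*x) dx = 0, so the data are compatible. The solution is then unique only up to an additive constant (fix it e.g. by requiring ∫_0^3/2 u dx = 0).


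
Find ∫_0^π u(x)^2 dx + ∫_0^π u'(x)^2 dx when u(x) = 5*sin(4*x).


||u||_{H^1(0,π)}^2 = 425*π/2

u'(x) = 20*cos(4*x).
Expand u² and (u')² and integrate term by term on (0, π), using: for integers n ≥ 1, ∫_0^π sin²(nx) dx = ∫_0^π cos²(nx) dx = π/2; for n ≠ n', ∫_0^π sin(nx)sin(n'x) dx = ∫_0^π cos(nx)cos(n'x) dx = 0; and by product-to-sum, ∫_0^π sin(nx)cos(n'x) dx = ½∫_0^π [sin((n+n')x) + sin((n−n')x)] dx, which is 0 when n+n' is even and 2n/(n²−n'²) when n+n' is odd (it need not vanish on (0, π)).
  u² squared terms: (5)²·∫sin(4x)² dx = 25·π/2 = 25*π/2.
  So ∫_0^π u² dx = 25*π/2.
  (u')² squared terms: (20)²·∫cos(4x)² dx = 400·π/2 = 200*π.
  So ∫_0^π (u')² dx = 200*π.
||u||_{H^1}^2 = (25*π/2) + (200*π) = 425*π/2.


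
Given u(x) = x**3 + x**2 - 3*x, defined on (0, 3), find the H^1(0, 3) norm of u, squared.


||u||_{H^1}^2 = 55953/70

The H^1 norm (squared) on an interval (0, L) is
  ||u||_{H^1}^2 = ∫_0^L u(x)^2 dx + ∫_0^L u'(x)^2 dx.
Compute u'(x) = 3*x**2 + 2*x - 3.
Then u(x)^2 = x**6 + 2*x**5 - 5*x**4 - 6*x**3 + 9*x**2 and u'(x)^2 = 9*x**4 + 12*x**3 - 14*x**2 - 12*x + 9.
Integrate each monomial from 0 to 3 using ∫_0^3 c·x^n dx = c·3^(n+1)/(n+1):
  ∫_0^3 u(x)^2 dx = ∫_0^3 (x^6 + 2*x^5 - 5*x^4 - 6*x^3 + 9*x^2) dx. Term by term:
    ∫_0^3 x^6 dx = 2187/7;  ∫_0^3 2*x^5 dx = 243;  ∫_0^3 -5*x^4 dx = -243;
    ∫_0^3 -6*x^3 dx = -243/2;  ∫_0^3 9*x^2 dx = 81.
  Sum: 2187/7 + 243 − 243 − 243/2 + 81 = 3807/14.
  ∫_0^3 u'(x)^2 dx = ∫_0^3 (9*x^4 + 12*x^3 - 14*x^2 - 12*x + 9) dx. Term by term:
    ∫_0^3 9*x^4 dx = 2187/5;  ∫_0^3 12*x^3 dx = 243;  ∫_0^3 -14*x^2 dx = -126;
    ∫_0^3 -12*x dx = -54;  ∫_0^3 9 dx = 27.
  Sum: 2187/5 + 243 − 126 − 54 + 27 = 2637/5.
Adding: ||u||_{H^1}^2 = 3807/14 + 2637/5 = 55953/70.


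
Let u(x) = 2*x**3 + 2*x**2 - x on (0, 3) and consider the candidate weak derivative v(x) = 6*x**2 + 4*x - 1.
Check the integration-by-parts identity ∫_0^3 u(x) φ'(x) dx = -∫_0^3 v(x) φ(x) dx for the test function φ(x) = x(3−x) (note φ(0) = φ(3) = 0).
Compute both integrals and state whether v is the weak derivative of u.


LHS = -477/5, RHS = -477/5. Yes, v = u' weakly.

u(x) = 2*x**3 + 2*x**2 - x, classical derivative u'(x) = 6*x**2 + 4*x - 1.
φ(x) = x(3−x), so φ'(x) = 3 - 2*x.
Note φ(0) = φ(3) = 0, so the boundary term u·φ vanishes.
LHS = ∫_0^3 u(x) φ'(x) dx = ∫_0^3 (-4*x^4 + 2*x^3 + 8*x^2 - 3*x) dx. Term by term:
  ∫_0^3 -4*x^4 dx = -972/5;  ∫_0^3 2*x^3 dx = 81/2;  ∫_0^3 8*x^2 dx = 72;
  ∫_0^3 -3*x dx = -27/2.
Sum: -972/5 + 81/2 + 72 − 27/2 = -477/5.
So LHS = -477/5.
∫_0^3 v(x) φ(x) dx = ∫_0^3 (-6*x^4 + 14*x^3 + 13*x^2 - 3*x) dx. Term by term:
  ∫_0^3 -6*x^4 dx = -1458/5;  ∫_0^3 14*x^3 dx = 567/2;  ∫_0^3 13*x^2 dx = 117;
  ∫_0^3 -3*x dx = -27/2.
Sum: -1458/5 + 567/2 + 117 − 27/2 = 477/5.
So RHS = -∫_0^3 v(x) φ(x) dx = -477/5.
LHS = RHS, so the identity holds for this test φ.
Moreover u is smooth here and v(x) = u'(x) = 6*x**2 + 4*x - 1 pointwise, so the identity holds for every test function. Hence v is the weak derivative of u.


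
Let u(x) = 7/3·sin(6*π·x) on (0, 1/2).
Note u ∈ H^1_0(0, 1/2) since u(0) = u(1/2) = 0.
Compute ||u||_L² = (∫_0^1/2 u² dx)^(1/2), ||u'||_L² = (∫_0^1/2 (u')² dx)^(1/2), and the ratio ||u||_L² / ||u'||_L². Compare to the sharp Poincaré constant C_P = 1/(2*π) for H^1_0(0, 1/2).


||u||_L² / ||u'||_L² = 1/(6*π) < C_P = 1/(2*π).

u(x) = 7/3·sin(6*π·x), so u'(x) = 14*π*cos(6*π*x).
Writing u(x) = A·sin(kπx/L) with A = 7/3 and k = 3, use ∫_0^L sin²(kπx/L) dx = L/2 and ∫_0^L cos²(kπx/L) dx = L/2.
u² = 49/9·sin²(6*π·x) and (u')² = 196*π^2·cos²(6*π·x), and each of sin², cos² integrates to L/2 = 1/4 over (0, 1/2).
∫_0^1/2 u² dx = 49/36, so ||u||_L² = 7/6.
∫_0^1/2 (u')² dx = 49*π^2, so ||u'||_L² = 7*π.
Ratio ||u||_L² / ||u'||_L² = 1/(6*π).
Sharp Poincaré constant on H^1_0(0, 1/2) is C_P = L/π = 1/(2*π), achieved by sin(2*π·x).
This is the k = 3 harmonic; the ratio L/(kπ) is strictly less than C_P = L/π, consistent with the sharp inequality ||u||_L² ≤ C_P ||u'||_L².


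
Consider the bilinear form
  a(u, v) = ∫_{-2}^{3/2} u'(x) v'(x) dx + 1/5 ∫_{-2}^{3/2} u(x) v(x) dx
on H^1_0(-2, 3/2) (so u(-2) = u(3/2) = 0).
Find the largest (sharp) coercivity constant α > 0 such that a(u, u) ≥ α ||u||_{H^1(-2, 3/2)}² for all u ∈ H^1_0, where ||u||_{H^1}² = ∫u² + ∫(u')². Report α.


α = (49 + 20*π^2)/(5*(4*π^2 + 49))

Coercivity of a(·,·) on H^1_0(-2, 3/2) means a(u, u) ≥ α ||u||_{H^1}² for every u ∈ H^1_0.
The interval has length L = 7/2, and Poincaré/coercivity depend only on L. Here a(u, u) = ∫(u')² + (1/5)·∫u².
Here 0 < c = 1/5 < 1. The condition a(u,u) ≥ α||u||_{H^1}² reads (1−α)∫(u')² ≥ (α−c)∫u². Any admissible α is ≤ 1 (rapidly oscillating u have ∫u²/∫(u')² → 0), and α = 1 would force 0 ≥ (1−c)∫u², impossible since c < 1; so 1−α > 0. By the sharp Poincaré inequality on H^1_0 of an interval of length L, ∫(u')² ≥ (π/L)²∫u² with equality for the first sine mode sin(π(x−x₀)/L) (x₀ the left endpoint), so the inequality holds for all u iff (1−α)(π/L)² ≥ α − c, i.e. α ≤ ((π/L)² + c)/((π/L)² + 1) = (1 + c(L/π)²)/(1 + (L/π)²). With (π/L)² = 4*π^2/49 and c = 1/5, the largest admissible constant is α = ((π/L)² + c)/((π/L)² + 1).
Simplifying, α = (49 + 20*π^2)/(5*(4*π^2 + 49)).


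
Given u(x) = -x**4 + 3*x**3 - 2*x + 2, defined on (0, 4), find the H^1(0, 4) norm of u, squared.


||u||_{H^1}^2 = 406816/63

The H^1 norm (squared) on an interval (0, L) is
  ||u||_{H^1}^2 = ∫_0^L u(x)^2 dx + ∫_0^L u'(x)^2 dx.
Compute u'(x) = -4*x**3 + 9*x**2 - 2.
Then u(x)^2 = x**8 - 6*x**7 + 9*x**6 + 4*x**5 - 16*x**4 + 12*x**3 + 4*x**2 - 8*x + 4 and u'(x)^2 = 16*x**6 - 72*x**5 + 81*x**4 + 16*x**3 - 36*x**2 + 4.
Integrate each monomial from 0 to 4 using ∫_0^4 c·x^n dx = c·4^(n+1)/(n+1):
  ∫_0^4 u(x)^2 dx = ∫_0^4 (x^8 - 6*x^7 + 9*x^6 + 4*x^5 - 16*x^4 + 12*x^3 + 4*x^2 - 8*x + 4) dx. Term by term:
    ∫_0^4 x^8 dx = 262144/9;  ∫_0^4 -6*x^7 dx = -49152;  ∫_0^4 9*x^6 dx = 147456/7;
    ∫_0^4 4*x^5 dx = 8192/3;  ∫_0^4 -16*x^4 dx = -16384/5;  ∫_0^4 12*x^3 dx = 768;
    ∫_0^4 4*x^2 dx = 256/3;  ∫_0^4 -8*x dx = -64;  ∫_0^4 4 dx = 16.
  Sum: 262144/9 − 49152 + 147456/7 + 8192/3 − 16384/5 + 768 + 256/3 − 64 + 16 = 409328/315.
  ∫_0^4 u'(x)^2 dx = ∫_0^4 (16*x^6 - 72*x^5 + 81*x^4 + 16*x^3 - 36*x^2 + 4) dx. Term by term:
    ∫_0^4 16*x^6 dx = 262144/7;  ∫_0^4 -72*x^5 dx = -49152;  ∫_0^4 81*x^4 dx = 82944/5;
    ∫_0^4 16*x^3 dx = 1024;  ∫_0^4 -36*x^2 dx = -768;  ∫_0^4 4 dx = 16.
  Sum: 262144/7 − 49152 + 82944/5 + 1024 − 768 + 16 = 180528/35.
Adding: ||u||_{H^1}^2 = 409328/315 + 180528/35 = 406816/63.


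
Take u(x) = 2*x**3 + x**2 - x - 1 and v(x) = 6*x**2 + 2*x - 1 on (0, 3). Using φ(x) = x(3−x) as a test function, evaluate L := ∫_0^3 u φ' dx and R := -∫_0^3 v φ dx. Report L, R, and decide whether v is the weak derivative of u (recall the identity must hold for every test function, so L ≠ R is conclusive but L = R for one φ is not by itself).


LHS = -819/10, RHS = -819/10. Yes, v = u' weakly.

u(x) = 2*x**3 + x**2 - x - 1, classical derivative u'(x) = 6*x**2 + 2*x - 1.
φ(x) = x(3−x), so φ'(x) = 3 - 2*x.
Note φ(0) = φ(3) = 0, so the boundary term u·φ vanishes.
LHS = ∫_0^3 u(x) φ'(x) dx = ∫_0^3 (-4*x^4 + 4*x^3 + 5*x^2 - x - 3) dx. Term by term:
  ∫_0^3 -4*x^4 dx = -972/5;  ∫_0^3 4*x^3 dx = 81;  ∫_0^3 5*x^2 dx = 45;
  ∫_0^3 -x dx = -9/2;  ∫_0^3 -3 dx = -9.
Sum: -972/5 + 81 + 45 − 9/2 − 9 = -819/10.
So LHS = -819/10.
∫_0^3 v(x) φ(x) dx = ∫_0^3 (-6*x^4 + 16*x^3 + 7*x^2 - 3*x) dx. Term by term:
  ∫_0^3 -6*x^4 dx = -1458/5;  ∫_0^3 16*x^3 dx = 324;  ∫_0^3 7*x^2 dx = 63;
  ∫_0^3 -3*x dx = -27/2.
Sum: -1458/5 + 324 + 63 − 27/2 = 819/10.
So RHS = -∫_0^3 v(x) φ(x) dx = -819/10.
LHS = RHS, so the identity holds for this test φ.
Moreover u is smooth here and v(x) = u'(x) = 6*x**2 + 2*x - 1 pointwise, so the identity holds for every test function. Hence v is the weak derivative of u.


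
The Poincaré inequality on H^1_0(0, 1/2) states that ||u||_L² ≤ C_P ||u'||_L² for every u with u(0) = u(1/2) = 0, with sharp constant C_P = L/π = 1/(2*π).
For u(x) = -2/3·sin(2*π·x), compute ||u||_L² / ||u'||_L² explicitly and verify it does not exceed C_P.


||u||_L² / ||u'||_L² = 1/(2*π) = C_P.

u(x) = -2/3·sin(2*π·x), so u'(x) = -4*π*cos(2*π*x)/3.
Writing u(x) = A·sin(kπx/L) with A = -2/3 and k = 1, use ∫_0^L sin²(kπx/L) dx = L/2 and ∫_0^L cos²(kπx/L) dx = L/2.
u² = 4/9·sin²(2*π·x) and (u')² = 16*π^2/9·cos²(2*π·x), and each of sin², cos² integrates to L/2 = 1/4 over (0, 1/2).
∫_0^1/2 u² dx = 1/9, so ||u||_L² = 1/3.
∫_0^1/2 (u')² dx = 4*π^2/9, so ||u'||_L² = 2*π/3.
Ratio ||u||_L² / ||u'||_L² = 1/(2*π).
Sharp Poincaré constant on H^1_0(0, 1/2) is C_P = L/π = 1/(2*π), achieved by sin(2*π·x).
This is the k = 1 eigenfunction (up to amplitude), so the ratio equals the sharp Poincaré constant exactly.


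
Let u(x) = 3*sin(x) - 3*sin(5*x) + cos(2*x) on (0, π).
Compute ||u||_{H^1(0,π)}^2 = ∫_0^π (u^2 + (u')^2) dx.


||u||_{H^1(0,π)}^2 = -240/7 + 257*π/2

u'(x) = -2*sin(2*x) + 3*cos(x) - 15*cos(5*x).
Expand u² and (u')² and integrate term by term on (0, π), using: for integers n ≥ 1, ∫_0^π sin²(nx) dx = ∫_0^π cos²(nx) dx = π/2; for n ≠ n', ∫_0^π sin(nx)sin(n'x) dx = ∫_0^π cos(nx)cos(n'x) dx = 0; and by product-to-sum, ∫_0^π sin(nx)cos(n'x) dx = ½∫_0^π [sin((n+n')x) + sin((n−n')x)] dx, which is 0 when n+n' is even and 2n/(n²−n'²) when n+n' is odd (it need not vanish on (0, π)).
  u² squared terms: (-3)²·∫sin(5x)² dx = 9·π/2 = 9*π/2;  (3)²·∫sin(x)² dx = 9·π/2 = 9*π/2;  (1)²·∫cos(2x)² dx = 1·π/2 = π/2.
  u² cross terms: 2·(-3)·(3)·∫sin(5x)·sin(x) dx = -18·(0) = 0;  2·(-3)·(1)·∫sin(5x)·cos(2x) dx = -6·(10/21) = -20/7;  2·(3)·(1)·∫sin(x)·cos(2x) dx = 6·(-2/3) = -4.
  So ∫_0^π u² dx = 9*π/2 + 9*π/2 + π/2 + 0 − 20/7 − 4 = -48/7 + 19*π/2.
  (u')² squared terms: (-15)²·∫cos(5x)² dx = 225·π/2 = 225*π/2;  (-2)²·∫sin(2x)² dx = 4·π/2 = 2*π;  (3)²·∫cos(x)² dx = 9·π/2 = 9*π/2.
  (u')² cross terms: 2·(-15)·(-2)·∫cos(5x)·sin(2x) dx = 60·(-4/21) = -80/7;  2·(-15)·(3)·∫cos(5x)·cos(x) dx = -90·(0) = 0;  2·(-2)·(3)·∫sin(2x)·cos(x) dx = -12·(4/3) = -16.
  So ∫_0^π (u')² dx = 225*π/2 + 2*π + 9*π/2 − 80/7 + 0 − 16 = -192/7 + 119*π.
||u||_{H^1}^2 = (-48/7 + 19*π/2) + (-192/7 + 119*π) = -240/7 + 257*π/2.


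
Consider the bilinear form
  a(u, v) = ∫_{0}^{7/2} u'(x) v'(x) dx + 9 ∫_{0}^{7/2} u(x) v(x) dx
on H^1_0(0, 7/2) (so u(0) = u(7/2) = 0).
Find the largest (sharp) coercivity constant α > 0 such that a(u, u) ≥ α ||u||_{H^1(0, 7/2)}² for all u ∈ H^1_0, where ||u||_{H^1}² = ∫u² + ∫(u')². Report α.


α = 1

Coercivity of a(·,·) on H^1_0(0, 7/2) means a(u, u) ≥ α ||u||_{H^1}² for every u ∈ H^1_0.
The interval has length L = 7/2, and Poincaré/coercivity depend only on L. Here a(u, u) = ∫(u')² + (9)·∫u².
Here c = 9 ≥ 1, so a(u,u) = ∫(u')² + c∫u² ≥ ∫(u')² + ∫u² = ||u||_{H^1}², i.e. α = 1 works. No larger α is possible: a(u,u) ≥ α||u||_{H^1}² means (1−α)∫(u')² ≥ (α−c)∫u², and for the modes u_n = sin(nπ(x−x₀)/L) (x₀ the left endpoint) one has ∫u_n²/∫(u_n')² = (L/(nπ))² → 0, so a(u_n,u_n)/||u_n||_{H^1}² → 1. Hence the optimal constant is α = 1.
Therefore α = 1.


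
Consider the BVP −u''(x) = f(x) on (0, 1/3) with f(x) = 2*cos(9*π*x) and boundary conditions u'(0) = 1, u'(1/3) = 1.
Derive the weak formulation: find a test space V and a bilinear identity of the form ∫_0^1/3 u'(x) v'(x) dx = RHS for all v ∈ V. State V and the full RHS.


V = H^1(0, 1/3) (v unrestricted at boundary; u is determined up to an additive constant); weak form: ∫_0^1/3 u'v' dx = ∫_0^1/3 (2*cos(9*π*x)) v dx + v(1/3) − v(0) for all v ∈ V.

Multiply both sides by a test function v and integrate from 0 to 1/3:
  ∫_0^1/3 −u''(x) v(x) dx = ∫_0^1/3 f(x) v(x) dx.
Integrate the LHS by parts once:
  ∫_0^1/3 −u'' v dx = −[u'(x) v(x)]_0^1/3 + ∫_0^1/3 u'(x) v'(x) dx.
Thus ∫_0^1/3 u'(x) v'(x) dx = ∫_0^1/3 f(x) v(x) dx + [u'(x) v(x)]_0^1/3.
Choose V so that boundary terms are either known or forced to vanish.
u has inhomogeneous Neumann u'(0) = 1, u'(1/3) = 1. [u' v]_0^1/3 = (1)·v(1/3) − (1)·v(0) = v(1/3) − v(0). Take V = H^1(0, 1/3); boundary term becomes part of RHS.
Weak formulation: find u (satisfying any essential BC) such that ∫_0^1/3 u'(x) v'(x) dx = ∫_0^1/3 f v dx + v(1/3) − v(0) for all v ∈ V (Neumann data are natural BCs: they enter the RHS as boundary terms).
Substituting f(x) = 2*cos(9*π*x), the right-hand side is ∫_0^1/3 (2*cos(9*π*x)) v dx + v(1/3) − v(0).
Compatibility check (pure Neumann): taking v ≡ 1 ∈ V gives 0 = ∫_0^1/3 f dx + (1) − (1), i.e. ∫_0^1/3 f dx must equal u'(0) − u'(1/3) = 0. Indeed ∫_0^1/3 (2*cos(9*π*x)) dx = 0, so the data are compatible. The solution is then unique only up to an additive constant (fix it e.g. by requiring ∫_0^1/3 u dx = 0).


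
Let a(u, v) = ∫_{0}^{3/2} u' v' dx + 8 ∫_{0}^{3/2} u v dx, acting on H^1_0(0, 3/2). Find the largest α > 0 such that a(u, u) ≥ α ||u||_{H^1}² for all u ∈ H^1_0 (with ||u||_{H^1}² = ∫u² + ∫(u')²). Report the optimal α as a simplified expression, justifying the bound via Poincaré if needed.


α = 1

Coercivity of a(·,·) on H^1_0(0, 3/2) means a(u, u) ≥ α ||u||_{H^1}² for every u ∈ H^1_0.
The interval has length L = 3/2, and Poincaré/coercivity depend only on L. Here a(u, u) = ∫(u')² + (8)·∫u².
Here c = 8 ≥ 1, so a(u,u) = ∫(u')² + c∫u² ≥ ∫(u')² + ∫u² = ||u||_{H^1}², i.e. α = 1 works. No larger α is possible: a(u,u) ≥ α||u||_{H^1}² means (1−α)∫(u')² ≥ (α−c)∫u², and for the modes u_n = sin(nπ(x−x₀)/L) (x₀ the left endpoint) one has ∫u_n²/∫(u_n')² = (L/(nπ))² → 0, so a(u_n,u_n)/||u_n||_{H^1}² → 1. Hence the optimal constant is α = 1.
Therefore α = 1.


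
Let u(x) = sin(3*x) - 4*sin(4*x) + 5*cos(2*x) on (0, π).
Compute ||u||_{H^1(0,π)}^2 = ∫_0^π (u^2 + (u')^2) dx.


||u||_{H^1(0,π)}^2 = 60 + 407*π/2

u'(x) = -10*sin(2*x) + 3*cos(3*x) - 16*cos(4*x).
Expand u² and (u')² and integrate term by term on (0, π), using: for integers n ≥ 1, ∫_0^π sin²(nx) dx = ∫_0^π cos²(nx) dx = π/2; for n ≠ n', ∫_0^π sin(nx)sin(n'x) dx = ∫_0^π cos(nx)cos(n'x) dx = 0; and by product-to-sum, ∫_0^π sin(nx)cos(n'x) dx = ½∫_0^π [sin((n+n')x) + sin((n−n')x)] dx, which is 0 when n+n' is even and 2n/(n²−n'²) when n+n' is odd (it need not vanish on (0, π)).
  u² squared terms: (-4)²·∫sin(4x)² dx = 16·π/2 = 8*π;  (5)²·∫cos(2x)² dx = 25·π/2 = 25*π/2;  (1)²·∫sin(3x)² dx = 1·π/2 = π/2.
  u² cross terms: 2·(-4)·(5)·∫sin(4x)·cos(2x) dx = -40·(0) = 0;  2·(-4)·(1)·∫sin(4x)·sin(3x) dx = -8·(0) = 0;  2·(5)·(1)·∫cos(2x)·sin(3x) dx = 10·(6/5) = 12.
  So ∫_0^π u² dx = 8*π + 25*π/2 + π/2 + 0 + 0 + 12 = 12 + 21*π.
  (u')² squared terms: (-16)²·∫cos(4x)² dx = 256·π/2 = 128*π;  (-10)²·∫sin(2x)² dx = 100·π/2 = 50*π;  (3)²·∫cos(3x)² dx = 9·π/2 = 9*π/2.
  (u')² cross terms: 2·(-16)·(-10)·∫cos(4x)·sin(2x) dx = 320·(0) = 0;  2·(-16)·(3)·∫cos(4x)·cos(3x) dx = -96·(0) = 0;  2·(-10)·(3)·∫sin(2x)·cos(3x) dx = -60·(-4/5) = 48.
  So ∫_0^π (u')² dx = 128*π + 50*π + 9*π/2 + 0 + 0 + 48 = 48 + 365*π/2.
||u||_{H^1}^2 = (12 + 21*π) + (48 + 365*π/2) = 60 + 407*π/2.


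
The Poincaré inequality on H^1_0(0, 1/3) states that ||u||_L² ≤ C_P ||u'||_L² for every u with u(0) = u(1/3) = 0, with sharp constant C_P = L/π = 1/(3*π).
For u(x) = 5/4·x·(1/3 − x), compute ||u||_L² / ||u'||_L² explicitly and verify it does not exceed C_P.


||u||_L² / ||u'||_L² = sqrt(10)/30 < C_P = 1/(3*π).

u(x) = 5/4·x·(1/3 − x), so u'(x) = 5/12 - 5*x/2.
u(x) = 5/4·x·(1/3 − x) vanishes at x = 0 and x = 1/3, so u ∈ H^1_0(0, 1/3). Differentiate via the product rule and integrate the resulting polynomials term by term.
  ∫_0^1/3 u² dx = ∫_0^1/3 (25*x^4/16 - 25*x^3/24 + 25*x^2/144) dx. Term by term:
    ∫_0^1/3 25*x^4/16 dx = 5/3888;  ∫_0^1/3 -25*x^3/24 dx = -25/7776;  ∫_0^1/3 25*x^2/144 dx = 25/11664.
  Sum: 5/3888 − 25/7776 + 25/11664 = 5/23328.
  ∫_0^1/3 (u')² dx = ∫_0^1/3 (25*x^2/4 - 25*x/12 + 25/144) dx. Term by term:
    ∫_0^1/3 25*x^2/4 dx = 25/324;  ∫_0^1/3 -25*x/12 dx = -25/216;  ∫_0^1/3 25/144 dx = 25/432.
  Sum: 25/324 − 25/216 + 25/432 = 25/1296.
∫_0^1/3 u² dx = 5/23328, so ||u||_L² = sqrt(10)/216.
∫_0^1/3 (u')² dx = 25/1296, so ||u'||_L² = 5/36.
Ratio ||u||_L² / ||u'||_L² = sqrt(10)/30.
Sharp Poincaré constant on H^1_0(0, 1/3) is C_P = L/π = 1/(3*π), achieved by sin(3*π·x).
A polynomial bump cannot attain the sharp Poincaré constant (only the first sine eigenfunction does), so the ratio is strictly less than C_P, consistent with ||u||_L² ≤ C_P ||u'||_L².


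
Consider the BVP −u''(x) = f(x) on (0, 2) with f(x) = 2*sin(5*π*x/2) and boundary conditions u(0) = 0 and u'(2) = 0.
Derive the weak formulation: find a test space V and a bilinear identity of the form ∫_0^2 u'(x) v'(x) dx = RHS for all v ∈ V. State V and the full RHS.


V = {v ∈ H^1(0, 2) : v(0) = 0} (test functions vanish at x = 0 where u is specified); weak form: ∫_0^2 u'v' dx = ∫_0^2 (2*sin(5*π*x/2)) v dx for all v ∈ V.

Multiply both sides by a test function v and integrate from 0 to 2:
  ∫_0^2 −u''(x) v(x) dx = ∫_0^2 f(x) v(x) dx.
Integrate the LHS by parts once:
  ∫_0^2 −u'' v dx = −[u'(x) v(x)]_0^2 + ∫_0^2 u'(x) v'(x) dx.
Thus ∫_0^2 u'(x) v'(x) dx = ∫_0^2 f(x) v(x) dx + [u'(x) v(x)]_0^2.
Choose V so that boundary terms are either known or forced to vanish.
Mixed BC: u(0) = 0 (Dirichlet) and u'(2) = 0 (Neumann). Define V = {v ∈ H^1(0, 2) : v(0) = 0}. Then [u' v]_0^2 = u'(2)·v(2) − u'(0)·0 = 0.
Weak formulation: find u (satisfying any essential BC) such that ∫_0^2 u'(x) v'(x) dx = ∫_0^2 f v dx for all v ∈ V (Dirichlet at 0 absorbed into V; the Neumann datum at x = 2 is zero, so no boundary term remains).
Substituting f(x) = 2*sin(5*π*x/2), the right-hand side is ∫_0^2 (2*sin(5*π*x/2)) v dx.


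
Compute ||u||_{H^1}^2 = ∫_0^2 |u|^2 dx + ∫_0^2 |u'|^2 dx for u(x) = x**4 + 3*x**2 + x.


||u||_{H^1}^2 = 323182/315

The H^1 norm (squared) on an interval (0, L) is
  ||u||_{H^1}^2 = ∫_0^L u(x)^2 dx + ∫_0^L u'(x)^2 dx.
Compute u'(x) = 4*x**3 + 6*x + 1.
Then u(x)^2 = x**8 + 6*x**6 + 2*x**5 + 9*x**4 + 6*x**3 + x**2 and u'(x)^2 = 16*x**6 + 48*x**4 + 8*x**3 + 36*x**2 + 12*x + 1.
Integrate each monomial from 0 to 2 using ∫_0^2 c·x^n dx = c·2^(n+1)/(n+1):
  ∫_0^2 u(x)^2 dx = ∫_0^2 (x^8 + 6*x^6 + 2*x^5 + 9*x^4 + 6*x^3 + x^2) dx. Term by term:
    ∫_0^2 x^8 dx = 512/9;  ∫_0^2 6*x^6 dx = 768/7;  ∫_0^2 2*x^5 dx = 64/3;
    ∫_0^2 9*x^4 dx = 288/5;  ∫_0^2 6*x^3 dx = 24;  ∫_0^2 x^2 dx = 8/3.
  Sum: 512/9 + 768/7 + 64/3 + 288/5 + 24 + 8/3 = 85744/315.
  ∫_0^2 u'(x)^2 dx = ∫_0^2 (16*x^6 + 48*x^4 + 8*x^3 + 36*x^2 + 12*x + 1) dx. Term by term:
    ∫_0^2 16*x^6 dx = 2048/7;  ∫_0^2 48*x^4 dx = 1536/5;  ∫_0^2 8*x^3 dx = 32;
    ∫_0^2 36*x^2 dx = 96;  ∫_0^2 12*x dx = 24;  ∫_0^2 1 dx = 2.
  Sum: 2048/7 + 1536/5 + 32 + 96 + 24 + 2 = 26382/35.
Adding: ||u||_{H^1}^2 = 85744/315 + 26382/35 = 323182/315.


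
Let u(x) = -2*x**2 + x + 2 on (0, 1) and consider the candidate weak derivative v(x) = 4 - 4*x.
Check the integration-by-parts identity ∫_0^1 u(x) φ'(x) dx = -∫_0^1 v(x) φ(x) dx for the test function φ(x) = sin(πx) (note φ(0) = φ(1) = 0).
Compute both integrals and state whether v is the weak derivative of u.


LHS = 2/π, RHS = -4/π. No, v is not the weak derivative of u.

u(x) = -2*x**2 + x + 2, classical derivative u'(x) = 1 - 4*x.
φ(x) = sin(πx), so φ'(x) = π*cos(π*x).
Note φ(0) = φ(1) = 0, so the boundary term u·φ vanishes.
LHS = ∫_0^1 u(x) φ'(x) dx = ∫_0^1 (-2*π*x^2*cos(π*x) + π*x*cos(π*x) + 2*π*cos(π*x)) dx. Term by term:
  ∫_0^1 2*π*cos(π*x) dx = 0;  ∫_0^1 π*x*cos(π*x) dx = -2/π;  ∫_0^1 -2*π*x^2*cos(π*x) dx = 4/π.
Sum: 0 − 2/π + 4/π = 2/π.
So LHS = 2/π.
∫_0^1 v(x) φ(x) dx = ∫_0^1 (-4*x*sin(π*x) + 4*sin(π*x)) dx. Term by term:
  ∫_0^1 4*sin(π*x) dx = 8/π;  ∫_0^1 -4*x*sin(π*x) dx = -4/π.
Sum: 8/π − 4/π = 4/π.
So RHS = -∫_0^1 v(x) φ(x) dx = -4/π.
LHS − RHS = 6/π ≠ 0, so the identity fails.
(For a valid weak derivative the identity must hold for EVERY test function, in particular this one. The failure shows v is NOT the weak derivative of u.)
Correct weak derivative would be u'(x) = 1 - 4*x.


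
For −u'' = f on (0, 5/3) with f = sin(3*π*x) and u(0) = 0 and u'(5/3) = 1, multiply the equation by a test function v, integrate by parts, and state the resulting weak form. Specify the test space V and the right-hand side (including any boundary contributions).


V = {v ∈ H^1(0, 5/3) : v(0) = 0} (test functions vanish at x = 0 where u is specified); weak form: ∫_0^5/3 u'v' dx = ∫_0^5/3 (sin(3*π*x)) v dx + v(5/3) for all v ∈ V.

Multiply both sides by a test function v and integrate from 0 to 5/3:
  ∫_0^5/3 −u''(x) v(x) dx = ∫_0^5/3 f(x) v(x) dx.
Integrate the LHS by parts once:
  ∫_0^5/3 −u'' v dx = −[u'(x) v(x)]_0^5/3 + ∫_0^5/3 u'(x) v'(x) dx.
Thus ∫_0^5/3 u'(x) v'(x) dx = ∫_0^5/3 f(x) v(x) dx + [u'(x) v(x)]_0^5/3.
Choose V so that boundary terms are either known or forced to vanish.
Mixed BC: u(0) = 0 (Dirichlet) and u'(5/3) = 1 (Neumann). Define V = {v ∈ H^1(0, 5/3) : v(0) = 0}. Then [u' v]_0^5/3 = u'(5/3)·v(5/3) − u'(0)·0 = v(5/3).
Weak formulation: find u (satisfying any essential BC) such that ∫_0^5/3 u'(x) v'(x) dx = ∫_0^5/3 f v dx + v(5/3) for all v ∈ V (Dirichlet at 0 absorbed into V; Neumann datum at x = 5/3 contributes the boundary term).
Substituting f(x) = sin(3*π*x), the right-hand side is ∫_0^5/3 (sin(3*π*x)) v dx + v(5/3).


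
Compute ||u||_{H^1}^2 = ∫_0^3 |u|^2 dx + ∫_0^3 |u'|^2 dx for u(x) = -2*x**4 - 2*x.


||u||_{H^1}^2 = 212880/7

The H^1 norm (squared) on an interval (0, L) is
  ||u||_{H^1}^2 = ∫_0^L u(x)^2 dx + ∫_0^L u'(x)^2 dx.
Compute u'(x) = -8*x**3 - 2.
Then u(x)^2 = 4*x**8 + 8*x**5 + 4*x**2 and u'(x)^2 = 64*x**6 + 32*x**3 + 4.
Integrate each monomial from 0 to 3 using ∫_0^3 c·x^n dx = c·3^(n+1)/(n+1):
  ∫_0^3 u(x)^2 dx = ∫_0^3 (4*x^8 + 8*x^5 + 4*x^2) dx. Term by term:
    ∫_0^3 4*x^8 dx = 8748;  ∫_0^3 8*x^5 dx = 972;  ∫_0^3 4*x^2 dx = 36.
  Sum: 8748 + 972 + 36 = 9756.
  ∫_0^3 u'(x)^2 dx = ∫_0^3 (64*x^6 + 32*x^3 + 4) dx. Term by term:
    ∫_0^3 64*x^6 dx = 139968/7;  ∫_0^3 32*x^3 dx = 648;  ∫_0^3 4 dx = 12.
  Sum: 139968/7 + 648 + 12 = 144588/7.
Adding: ||u||_{H^1}^2 = 9756 + 144588/7 = 212880/7.
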